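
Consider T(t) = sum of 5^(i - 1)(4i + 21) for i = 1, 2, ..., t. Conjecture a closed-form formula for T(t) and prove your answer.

T(t) = 5^t(t + 5) - 5

We claim T(t) = 5^t(t + 5) - 5 for all t ≥ 1.
For the base case t = 1: T(1) = 25, and the closed form gives 25. They agree.
Inductive step: suppose the statement holds for some i ≥ 1, so T(i) = 5^i(i + 5) - 5.
Then T(i+1) = T(i) + (5^i(4i + 25)) = (5^i(i + 5) - 5) + (5^i(4i + 25)).
Simplifying, T(i+1) = 5·5^i·i + 30·5^i - 5 = 5^(i+1)((i+1) + 5) - 5,
which is the closed form with t = i+1.
By the principle of mathematical induction, the result holds for all t ≥ 1.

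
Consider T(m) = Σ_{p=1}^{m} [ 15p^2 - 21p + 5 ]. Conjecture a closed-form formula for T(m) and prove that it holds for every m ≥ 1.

We claim T(m) = m(5m^2 - 3m - 3) for all m ≥ 1.
For the base case m = 1: T(1) = -1, and the closed form gives -1. They agree.
Suppose the result is true for m = p, so T(p) = p(5p^2 - 3p - 3).
Then T(p+1) = T(p) + (15p^2 + 9p - 1) = (p(5p^2 - 3p - 3)) + (15p^2 + 9p - 1).
Simplifying, T(p+1) = (p + 1)(5p^2 + 7p - 1) = (p+1)(5(p+1)^2 - 3(p+1) - 3),
which is the closed form with m = p+1.
Hence, by induction on m, the claim holds for every m ≥ 1.

T(m) = m(5m^2 - 3m - 3)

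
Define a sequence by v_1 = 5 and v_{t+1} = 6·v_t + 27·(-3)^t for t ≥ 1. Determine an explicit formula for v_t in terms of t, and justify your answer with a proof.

v_t = (-3)^(t + 1) - 4·6^(t - 1)

Computing the first terms: v_1 = 5, v_2 = -51, v_3 = -63. This suggests v_t = (-3)^(t + 1) - 4·6^(t - 1).
Base step (t = 1): the formula gives 5 = 5 = v_1.
Inductive step: assume the claim holds for t = m, so v_m = (-3)^(m + 1) - 4·6^(m - 1).
Then v_{m+1} = 6·v_m + 27·(-3)^m = 6·((-3)^(m + 1) - 4·6^(m - 1)) + 27·(-3)^m = (-3)^(m + 2) - 4·6^m = (-3)^((m+1) + 1) - 4·6^((m+1) - 1),
which is the claimed formula at t = m+1.
By induction, the statement is established for all t ≥ 1.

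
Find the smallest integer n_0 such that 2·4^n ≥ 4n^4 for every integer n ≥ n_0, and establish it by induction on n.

At n = 5: 2048 < 2500, so the inequality fails and n_0 ≥ 6. We prove 2·4^n ≥ 4n^4 for all n ≥ 6.
Base case (n = 6): 2·4^n = 8192 and 4n^4 = 5184, so 8192 ≥ 5184.
Inductive step: suppose the statement holds for some j ≥ 6, so 2·4^j ≥ 4j^4.
Then 2·4^(j + 1) = 4·(2·4^j) ≥ 4·(4j^4).
Also, for j ≥ 6 we have 4·(4j^4) ≥ 4(j+1)^4, since 4 ≥ (1 + 1/j)^4 for all j ≥ 6.
Combining, 2·4^(j + 1) ≥ 4(j+1)^4.
This completes the induction.
Hence the smallest such n_0 is 6.

n_0 = 6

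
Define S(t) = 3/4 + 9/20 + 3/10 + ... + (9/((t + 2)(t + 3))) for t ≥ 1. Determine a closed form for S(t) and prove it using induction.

S(t) = 3t/(t + 3)

We claim S(t) = 3t/(t + 3) for all t ≥ 1.
For the base case t = 1: S(1) = 3/4, and the closed form gives 3/4. They agree.
Suppose the result is true for t = m, so S(m) = 3m/(m + 3).
Then S(m+1) = S(m) + (9/((m + 3)(m + 4))) = (3m/(m + 3)) + (9/((m + 3)(m + 4))).
Simplifying, S(m+1) = 3(m + 1)/(m + 4) = 3(m+1)/((m+1) + 3),
which is the closed form with t = m+1.
By the principle of mathematical induction, the result holds for all t ≥ 1.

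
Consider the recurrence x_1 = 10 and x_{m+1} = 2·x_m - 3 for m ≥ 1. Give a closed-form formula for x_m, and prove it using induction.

x_m = 7·2^(m - 1) + 3

Computing the first terms: x_1 = 10, x_2 = 17, x_3 = 31. This suggests x_m = 7·2^(m - 1) + 3.
When m = 1: the formula gives 10 = 10 = x_1.
For the inductive step, assume it holds for an arbitrary p ≥ 1, so x_p = 7·2^(p - 1) + 3.
Then x_{p+1} = 2·x_p - 3 = 2·(7·2^(p - 1) + 3) - 3 = 7·2^p + 3 = 7·2^((p+1) - 1) + 3,
which is the claimed formula at m = p+1.
Hence, by induction on m, the claim holds for every m ≥ 1.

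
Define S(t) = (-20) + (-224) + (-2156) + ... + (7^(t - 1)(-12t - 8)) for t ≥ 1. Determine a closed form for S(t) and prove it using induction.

S(t) = -7^t(2t + 1) + 1

We claim S(t) = -7^t(2t + 1) + 1 for all t ≥ 1.
For the base case t = 1: S(1) = -20, and the closed form gives -20. They agree.
For the inductive step, assume it holds for an arbitrary k ≥ 1, so S(k) = -7^k(2k + 1) + 1.
Then S(k+1) = S(k) + (7^k(-12k - 20)) = (-7^k(2k + 1) + 1) + (7^k(-12k - 20)).
Simplifying, S(k+1) = -14·7^k·k - 21·7^k + 1 = -7^(k+1)(2(k+1) + 1) + 1,
which is the closed form with t = k+1.
By the principle of mathematical induction, the result holds for all t ≥ 1.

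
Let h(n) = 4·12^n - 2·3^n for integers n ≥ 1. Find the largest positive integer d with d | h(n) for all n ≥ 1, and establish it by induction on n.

Computing the first values: h(1) = 42 and h(2) = 558; gcd(42, 558) = 6, so d ≤ 6.
We prove 6 | 4·12^n - 2·3^n for all n ≥ 1 by induction on n.
For the base case n = 1: h(1) = 42 = 6·(7), so 6 | h(1).
Inductive step: suppose the statement holds for some m ≥ 1, i.e. 6 | h(m). Then
h(m+1) − 12·h(m) = (4·12^(m+1) - 2·3^(m+1)) − 12·(4·12^m - 2·3^m) = (-2)·3^m·(3 − 12) = (18)·3^m. Since 6 | h(m) by the inductive hypothesis, 6 | 12·h(m); and 6 | 18 since 18 = 6·3. Therefore 6 | h(m+1).
Hence, by induction on n, the claim holds for every n ≥ 1.
Therefore the largest such d is 6.

d = 6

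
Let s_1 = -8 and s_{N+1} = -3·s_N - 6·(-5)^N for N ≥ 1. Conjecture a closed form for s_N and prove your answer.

s_N = 7(-3)^(N - 1) + 3(-5)^N

Computing the first terms: s_1 = -8, s_2 = 54, s_3 = -312. This suggests s_N = 7(-3)^(N - 1) + 3(-5)^N.
For the base case N = 1: the formula gives -8 = -8 = s_1.
Suppose the result is true for N = m, so s_m = 7(-3)^(m - 1) + 3(-5)^m.
Then s_{m+1} = -3·s_m - 6·(-5)^m = -3·(7(-3)^(m - 1) + 3(-5)^m) - 6·(-5)^m = 7(-3)^m + 3(-5)^(m + 1) = 7(-3)^((m+1) - 1) + 3(-5)^(m+1),
which is the claimed formula at N = m+1.
By the principle of mathematical induction, the result holds for all N ≥ 1.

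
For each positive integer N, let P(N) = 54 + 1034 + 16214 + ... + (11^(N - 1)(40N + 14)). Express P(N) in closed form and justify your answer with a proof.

We claim P(N) = 11^N(4N + 1) - 1 for all N ≥ 1.
For the base case N = 1: P(1) = 54, and the closed form gives 54. They agree.
Inductive step: suppose the statement holds for some j ≥ 1, so P(j) = 11^j(4j + 1) - 1.
Then P(j+1) = P(j) + (11^j(40j + 54)) = (11^j(4j + 1) - 1) + (11^j(40j + 54)).
Simplifying, P(j+1) = 44·11^j·j + 55·11^j - 1 = 11^(j+1)(4(j+1) + 1) - 1,
which is the closed form with N = j+1.
This completes the induction.

P(N) = 11^N(4N + 1) - 1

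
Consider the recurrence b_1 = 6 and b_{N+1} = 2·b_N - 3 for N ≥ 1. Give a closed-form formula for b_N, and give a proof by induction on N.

Computing the first terms: b_1 = 6, b_2 = 9, b_3 = 15. This suggests b_N = 3·2^(N - 1) + 3.
Base case (N = 1): the formula gives 6 = 6 = b_1.
For the inductive step, assume it holds for an arbitrary i ≥ 1, so b_i = 3·2^(i - 1) + 3.
Then b_{i+1} = 2·b_i - 3 = 2·(3·2^(i - 1) + 3) - 3 = 3·2^i + 3 = 3·2^((i+1) - 1) + 3,
which is the claimed formula at N = i+1.
This completes the induction.

b_N = 3·2^(N - 1) + 3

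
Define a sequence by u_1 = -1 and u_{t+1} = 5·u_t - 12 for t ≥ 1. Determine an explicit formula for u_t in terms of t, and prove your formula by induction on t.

Computing the first terms: u_1 = -1, u_2 = -17, u_3 = -97. This suggests u_t = -4·5^(t - 1) + 3.
Base case (t = 1): the formula gives -1 = -1 = u_1.
For the inductive step, assume it holds for an arbitrary p ≥ 1, so u_p = -4·5^(p - 1) + 3.
Then u_{p+1} = 5·u_p - 12 = 5·(-4·5^(p - 1) + 3) - 12 = -4·5^p + 3 = -4·5^((p+1) - 1) + 3,
which is the claimed formula at t = p+1.
By induction, the statement is established for all t ≥ 1.

u_t = -4·5^(t - 1) + 3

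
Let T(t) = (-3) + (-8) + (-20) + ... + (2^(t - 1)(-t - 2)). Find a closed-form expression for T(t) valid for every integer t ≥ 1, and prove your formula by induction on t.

We claim T(t) = -2^t(t + 1) + 1 for all t ≥ 1.
For the base case t = 1: T(1) = -3, and the closed form gives -3. They agree.
Inductive step: suppose the statement holds for some i ≥ 1, so T(i) = -2^i(i + 1) + 1.
Then T(i+1) = T(i) + (2^i(-i - 3)) = (-2^i(i + 1) + 1) + (2^i(-i - 3)).
Simplifying, T(i+1) = -2^(i + 1)i - 2^(i + 2) + 1 = -2^(i+1)((i+1) + 1) + 1,
which is the closed form with t = i+1.
By induction, the statement is established for all t ≥ 1.

T(t) = -2^t(t + 1) + 1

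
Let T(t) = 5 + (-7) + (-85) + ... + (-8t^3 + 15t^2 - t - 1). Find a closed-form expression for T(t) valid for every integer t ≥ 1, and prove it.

We claim T(t) = -t(2t^3 - t^2 - 5t - 1) for all t ≥ 1.
For the base case t = 1: T(1) = 5, and the closed form gives 5. They agree.
Inductive step: assume the claim holds for t = m, so T(m) = m(-2m^3 + m^2 + 5m + 1).
Then T(m+1) = T(m) + (-8m^3 - 9m^2 + 5m + 5) = (m(-2m^3 + m^2 + 5m + 1)) + (-8m^3 - 9m^2 + 5m + 5).
Simplifying, T(m+1) = -(m + 1)(2m^3 + 5m^2 - m - 5) = -(m+1)(2(m+1)^3 - (m+1)^2 - 5(m+1) - 1),
which is the closed form with t = m+1.
This completes the induction.

T(t) = -t(2t^3 - t^2 - 5t - 1)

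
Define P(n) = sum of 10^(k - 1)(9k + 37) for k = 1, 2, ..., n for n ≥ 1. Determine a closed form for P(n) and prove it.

We claim P(n) = 10^n(n + 4) - 4 for all n ≥ 1.
Base step (n = 1): P(1) = 46, and the closed form gives 46. They agree.
Inductive step: assume the claim holds for n = k, so P(k) = 10^k(k + 4) - 4.
Then P(k+1) = P(k) + (10^k(9k + 46)) = (10^k(k + 4) - 4) + (10^k(9k + 46)).
Simplifying, P(k+1) = 10·10^k·k + 50·10^k - 4 = 10^(k+1)((k+1) + 4) - 4,
which is the closed form with n = k+1.
By induction, the statement is established for all n ≥ 1.

P(n) = 10^n(n + 4) - 4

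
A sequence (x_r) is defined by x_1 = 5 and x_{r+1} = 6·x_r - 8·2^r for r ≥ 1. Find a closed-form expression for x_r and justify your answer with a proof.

Computing the first terms: x_1 = 5, x_2 = 14, x_3 = 52. This suggests x_r = 2^(r + 1) + 6^(r - 1).
Base step (r = 1): the formula gives 5 = 5 = x_1.
Inductive step: assume the claim holds for r = i, so x_i = 2^(i + 1) + 6^(i - 1).
Then x_{i+1} = 6·x_i - 8·2^i = 6·(2^(i + 1) + 6^(i - 1)) - 8·2^i = 2^(i + 2) + 6^i = 2^((i+1) + 1) + 6^((i+1) - 1),
which is the claimed formula at r = i+1.
Hence, by induction on r, the claim holds for every r ≥ 1.

x_r = 2^(r + 1) + 6^(r - 1)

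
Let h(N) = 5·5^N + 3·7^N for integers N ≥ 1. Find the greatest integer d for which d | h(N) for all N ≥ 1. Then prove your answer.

Computing the first values: h(1) = 46 and h(2) = 272; gcd(46, 272) = 2, so d ≤ 2.
We prove 2 | 5·5^N + 3·7^N for all N ≥ 1 by induction on N.
For the base case N = 1: h(1) = 46 = 2·(23), so 2 | h(1).
Inductive step: assume the claim holds for N = p, i.e. 2 | h(p). Then
h(p+1) − 7·h(p) = (5·5^(p+1) + 3·7^(p+1)) − 7·(5·5^p + 3·7^p) = (5)·5^p·(5 − 7) = (-10)·5^p. Since 2 | h(p) by the inductive hypothesis, 2 | 7·h(p); and 2 | -10 since -10 = 2·-5. Therefore 2 | h(p+1).
Hence, by induction on N, the claim holds for every N ≥ 1.
Therefore the largest such d is 2.

d = 2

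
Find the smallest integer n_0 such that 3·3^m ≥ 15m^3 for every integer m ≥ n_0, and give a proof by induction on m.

At m = 6: 2187 < 3240, so the inequality fails and n_0 ≥ 7. We prove 3·3^m ≥ 15m^3 for all m ≥ 7.
When m = 7: 3·3^m = 6561 and 15m^3 = 5145, so 6561 ≥ 5145.
Suppose the result is true for m = j, so 3·3^j ≥ 15j^3.
Then 3·3^(j + 1) = 3·(3·3^j) ≥ 3·(15j^3).
Also, for j ≥ 7 we have 3·(15j^3) ≥ 15(j+1)^3, since 3 ≥ (1 + 1/j)^3 for all j ≥ 7.
Combining, 3·3^(j + 1) ≥ 15(j+1)^3.
This completes the induction.
Hence the smallest such n_0 is 7.

n_0 = 7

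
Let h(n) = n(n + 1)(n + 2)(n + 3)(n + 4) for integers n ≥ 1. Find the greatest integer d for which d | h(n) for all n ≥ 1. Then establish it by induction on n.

Computing the first values: h(1) = 120 and h(2) = 720; gcd(120, 720) = 120, so d ≤ 120.
We prove 120 | n(n + 1)(n + 2)(n + 3)(n + 4) for all n ≥ 1 by induction on n.
Base case (n = 1): h(1) = 120 = 120·(1), so 120 | h(1).
Inductive step: suppose the statement holds for some p ≥ 1, i.e. 120 | h(p). Then
h(p+1) − h(p) = (p+1)·(p+2)·(p+3)·(p+4)·(p+5) − p·(p+1)·(p+2)·(p+3)·(p+4) = (p+1)·(p+2)·(p+3)·(p+4)·[(p+5) − p] = 5·(p+1)·(p+2)·(p+3)·(p+4). The product of 4 consecutive integers is divisible by (4)! = 24, so h(p+1) − h(p) is divisible by 5·24 = 120. By the inductive hypothesis 120 | h(p), hence 120 | h(p+1).
By induction, the statement is established for all n ≥ 1.
Therefore the largest such d is 120.

d = 120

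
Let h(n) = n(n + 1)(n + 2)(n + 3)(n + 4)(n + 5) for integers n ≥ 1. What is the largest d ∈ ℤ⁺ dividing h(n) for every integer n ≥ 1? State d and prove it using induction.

Computing the first values: h(1) = 720 and h(2) = 5040; gcd(720, 5040) = 720, so d ≤ 720.
We prove 720 | n(n + 1)(n + 2)(n + 3)(n + 4)(n + 5) for all n ≥ 1 by induction on n.
For the base case n = 1: h(1) = 720 = 720·(1), so 720 | h(1).
Inductive step: suppose the statement holds for some j ≥ 1, i.e. 720 | h(j). Then
h(j+1) − h(j) = (j+1)·(j+2)·(j+3)·(j+4)·(j+5)·(j+6) − j·(j+1)·(j+2)·(j+3)·(j+4)·(j+5) = (j+1)·(j+2)·(j+3)·(j+4)·(j+5)·[(j+6) − j] = 6·(j+1)·(j+2)·(j+3)·(j+4)·(j+5). The product of 5 consecutive integers is divisible by (5)! = 120, so h(j+1) − h(j) is divisible by 6·120 = 720. By the inductive hypothesis 720 | h(j), hence 720 | h(j+1).
By induction, the statement is established for all n ≥ 1.
Therefore the largest such d is 720.

d = 720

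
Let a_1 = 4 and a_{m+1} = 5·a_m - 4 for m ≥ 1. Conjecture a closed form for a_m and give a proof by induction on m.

Computing the first terms: a_1 = 4, a_2 = 16, a_3 = 76. This suggests a_m = 3·5^(m - 1) + 1.
Base step (m = 1): the formula gives 4 = 4 = a_1.
Inductive step: assume the claim holds for m = r, so a_r = 3·5^(r - 1) + 1.
Then a_{r+1} = 5·a_r - 4 = 5·(3·5^(r - 1) + 1) - 4 = 3·5^r + 1 = 3·5^((r+1) - 1) + 1,
which is the claimed formula at m = r+1.
By induction, the statement is established for all m ≥ 1.

a_m = 3·5^(m - 1) + 1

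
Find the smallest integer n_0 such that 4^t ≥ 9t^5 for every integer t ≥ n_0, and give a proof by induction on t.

n_0 = 10

At t = 9: 262144 < 531441, so the inequality fails and n_0 ≥ 10. We prove 4^t ≥ 9t^5 for all t ≥ 10.
Base step (t = 10): 4^t = 1048576 and 9t^5 = 900000, so 1048576 ≥ 900000.
Inductive step: assume the claim holds for t = m, so 4^m ≥ 9m^5.
Then 4^(m + 1) = 4·(4^m) ≥ 4·(9m^5).
Also, for m ≥ 10 we have 4·(9m^5) ≥ 9(m+1)^5, since 4 ≥ (1 + 1/m)^5 for all m ≥ 10.
Combining, 4^(m + 1) ≥ 9(m+1)^5.
Hence, by induction on t, the claim holds for every t ≥ 10.
Hence the smallest such n_0 is 10.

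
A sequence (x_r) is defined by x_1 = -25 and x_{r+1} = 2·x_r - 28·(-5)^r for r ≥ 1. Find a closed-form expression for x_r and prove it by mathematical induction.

Computing the first terms: x_1 = -25, x_2 = 90, x_3 = -520. This suggests x_r = 4(-5)^r - 5·2^(r - 1).
Base step (r = 1): the formula gives -25 = -25 = x_1.
Suppose the result is true for r = i, so x_i = 4(-5)^i - 5·2^(i - 1).
Then x_{i+1} = 2·x_i - 28·(-5)^i = 2·(4(-5)^i - 5·2^(i - 1)) - 28·(-5)^i = 4(-5)^(i + 1) - 5·2^i = 4(-5)^(i+1) - 5·2^((i+1) - 1),
which is the claimed formula at r = i+1.
This completes the induction.

x_r = 4(-5)^r - 5·2^(r - 1)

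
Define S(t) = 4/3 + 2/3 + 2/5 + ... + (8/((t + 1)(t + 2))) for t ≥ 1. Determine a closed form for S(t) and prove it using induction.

We claim S(t) = 4t/(t + 2) for all t ≥ 1.
Base case (t = 1): S(1) = 4/3, and the closed form gives 4/3. They agree.
Suppose the result is true for t = p, so S(p) = 4p/(p + 2).
Then S(p+1) = S(p) + (8/((p + 2)(p + 3))) = (4p/(p + 2)) + (8/((p + 2)(p + 3))).
Simplifying, S(p+1) = 4(p + 1)/(p + 3) = 4(p+1)/((p+1) + 2),
which is the closed form with t = p+1.
By induction, the statement is established for all t ≥ 1.

S(t) = 4t/(t + 2)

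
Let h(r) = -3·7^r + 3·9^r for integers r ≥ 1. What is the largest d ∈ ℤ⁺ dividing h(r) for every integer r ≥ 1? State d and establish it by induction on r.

d = 6

Computing the first values: h(1) = 6 and h(2) = 96; gcd(6, 96) = 6, so d ≤ 6.
We prove 6 | -3·7^r + 3·9^r for all r ≥ 1 by induction on r.
For the base case r = 1: h(1) = 6 = 6·(1), so 6 | h(1).
Suppose the result is true for r = i, i.e. 6 | h(i). Then
h(i+1) − 9·h(i) = (-3·7^(i+1) + 3·9^(i+1)) − 9·(-3·7^i + 3·9^i) = (-3)·7^i·(7 − 9) = (6)·7^i. Since 6 | h(i) by the inductive hypothesis, 6 | 9·h(i); and 6 | 6 since 6 = 6·1. Therefore 6 | h(i+1).
This completes the induction.
Therefore the largest such d is 6.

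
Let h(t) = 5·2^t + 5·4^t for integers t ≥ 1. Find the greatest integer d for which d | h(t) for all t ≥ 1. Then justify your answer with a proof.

d = 10

Computing the first values: h(1) = 30 and h(2) = 100; gcd(30, 100) = 10, so d ≤ 10.
We prove 10 | 5·2^t + 5·4^t for all t ≥ 1 by induction on t.
Base case (t = 1): h(1) = 30 = 10·(3), so 10 | h(1).
Inductive step: suppose the statement holds for some k ≥ 1, i.e. 10 | h(k). Then
h(k+1) − 4·h(k) = (5·2^(k+1) + 5·4^(k+1)) − 4·(5·2^k + 5·4^k) = (5)·2^k·(2 − 4) = (-10)·2^k. Since 10 | h(k) by the inductive hypothesis, 10 | 4·h(k); and 10 | -10 since -10 = 10·-1. Therefore 10 | h(k+1).
By the principle of mathematical induction, the result holds for all t ≥ 1.
Therefore the largest such d is 10.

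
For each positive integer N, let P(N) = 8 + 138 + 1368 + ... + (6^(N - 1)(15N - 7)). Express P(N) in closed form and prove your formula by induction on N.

We claim P(N) = 6^N(3N - 2) + 2 for all N ≥ 1.
Base case (N = 1): P(1) = 8, and the closed form gives 8. They agree.
Suppose the result is true for N = m, so P(m) = 6^m(3m - 2) + 2.
Then P(m+1) = P(m) + (6^m(15m + 8)) = (6^m(3m - 2) + 2) + (6^m(15m + 8)).
Simplifying, P(m+1) = 18·6^m·m + 6·6^m + 2 = 6^(m+1)(3(m+1) - 2) + 2,
which is the closed form with N = m+1.
This completes the induction.

P(N) = 6^N(3N - 2) + 2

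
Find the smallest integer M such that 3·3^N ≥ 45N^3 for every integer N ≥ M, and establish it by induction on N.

At N = 8: 19683 < 23040, so the inequality fails and M ≥ 9. We prove 3·3^N ≥ 45N^3 for all N ≥ 9.
Base case (N = 9): 3·3^N = 59049 and 45N^3 = 32805, so 59049 ≥ 32805.
For the inductive step, assume it holds for an arbitrary m ≥ 9, so 3·3^m ≥ 45m^3.
Then 3·3^(m + 1) = 3·(3·3^m) ≥ 3·(45m^3).
Also, for m ≥ 9 we have 3·(45m^3) ≥ 45(m+1)^3, since 3 ≥ (1 + 1/m)^3 for all m ≥ 9.
Combining, 3·3^(m + 1) ≥ 45(m+1)^3.
This completes the induction.
Hence the smallest such M is 9.

M = 9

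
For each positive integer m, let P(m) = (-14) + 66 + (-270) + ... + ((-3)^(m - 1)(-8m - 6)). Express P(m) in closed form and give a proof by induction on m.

We claim P(m) = 2(-3)^m(m + 1) - 2 for all m ≥ 1.
Base case (m = 1): P(1) = -14, and the closed form gives -14. They agree.
For the inductive step, assume it holds for an arbitrary k ≥ 1, so P(k) = 2(-3)^k(k + 1) - 2.
Then P(k+1) = P(k) + ((-3)^k(-8k - 14)) = (2(-3)^k(k + 1) - 2) + ((-3)^k(-8k - 14)).
Simplifying, P(k+1) = -6(-3)^k·k - 12(-3)^k - 2 = 2(-3)^(k+1)((k+1) + 1) - 2,
which is the closed form with m = k+1.
This completes the induction.

P(m) = 2(-3)^m(m + 1) - 2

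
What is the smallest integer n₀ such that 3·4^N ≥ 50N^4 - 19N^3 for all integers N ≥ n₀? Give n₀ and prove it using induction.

n₀ = 8

At N = 7: 49152 < 113533, so the inequality fails and n₀ ≥ 8. We prove 3·4^N ≥ 50N^4 - 19N^3 for all N ≥ 8.
When N = 8: 3·4^N = 196608 and 50N^4 - 19N^3 = 195072, so 196608 ≥ 195072.
Inductive step: assume the claim holds for N = i, so 3·4^i ≥ 50i^4 - 19i^3.
Then 3·4^(i + 1) = 4·(3·4^i) ≥ 4·(50i^4 - 19i^3).
Also, for i ≥ 8 we have 4·(50i^4 - 19i^3) ≥ 50(i+1)^4 - 19(i+1)^3, since 4·(50i^4 - 19i^3) − (50(i+1)^4 - 19(i+1)^3) = 150i^4 - 257i^3 - 243i^2 - 143i - 31, which is nonnegative for all i ≥ 8.
Combining, 3·4^(i + 1) ≥ 50(i+1)^4 - 19(i+1)^3.
By induction, the statement is established for all N ≥ 8.
Hence the smallest such n₀ is 8.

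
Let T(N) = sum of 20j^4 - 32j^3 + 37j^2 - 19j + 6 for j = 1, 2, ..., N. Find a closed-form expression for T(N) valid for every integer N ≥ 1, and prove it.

T(N) = N(4N^4 + 2N^3 + 3N^2 + N + 2)

We claim T(N) = N(4N^4 + 2N^3 + 3N^2 + N + 2) for all N ≥ 1.
When N = 1: T(1) = 12, and the closed form gives 12. They agree.
Inductive step: assume the claim holds for N = j, so T(j) = j(4j^4 + 2j^3 + 3j^2 + j + 2).
Then T(j+1) = T(j) + (20j^4 + 48j^3 + 61j^2 + 39j + 12) = (j(4j^4 + 2j^3 + 3j^2 + j + 2)) + (20j^4 + 48j^3 + 61j^2 + 39j + 12).
Simplifying, T(j+1) = (j + 1)(4j^4 + 18j^3 + 33j^2 + 29j + 12) = (j+1)(4(j+1)^4 + 2(j+1)^3 + 3(j+1)^2 + (j+1) + 2),
which is the closed form with N = j+1.
This completes the induction.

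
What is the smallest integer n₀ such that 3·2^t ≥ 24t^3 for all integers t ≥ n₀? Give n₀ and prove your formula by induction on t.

n₀ = 15

At t = 14: 49152 < 65856, so the inequality fails and n₀ ≥ 15. We prove 3·2^t ≥ 24t^3 for all t ≥ 15.
When t = 15: 3·2^t = 98304 and 24t^3 = 81000, so 98304 ≥ 81000.
Suppose the result is true for t = r, so 3·2^r ≥ 24r^3.
Then 3·2^(r + 1) = 2·(3·2^r) ≥ 2·(24r^3).
Also, for r ≥ 15 we have 2·(24r^3) ≥ 24(r+1)^3, since 2 ≥ (1 + 1/r)^3 for all r ≥ 15.
Combining, 3·2^(r + 1) ≥ 24(r+1)^3.
Hence, by induction on t, the claim holds for every t ≥ 15.
Hence the smallest such n₀ is 15.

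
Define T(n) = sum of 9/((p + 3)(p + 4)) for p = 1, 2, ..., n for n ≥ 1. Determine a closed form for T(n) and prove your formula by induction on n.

T(n) = 9n/(4(n + 4))

We claim T(n) = 9n/(4(n + 4)) for all n ≥ 1.
For the base case n = 1: T(1) = 9/20, and the closed form gives 9/20. They agree.
For the inductive step, assume it holds for an arbitrary p ≥ 1, so T(p) = 9p/(4(p + 4)).
Then T(p+1) = T(p) + (9/((p + 4)(p + 5))) = (9p/(4(p + 4))) + (9/((p + 4)(p + 5))).
Simplifying, T(p+1) = 9(p + 1)/(4(p + 5)) = 9(p+1)/(4((p+1) + 4)),
which is the closed form with n = p+1.
Hence, by induction on n, the claim holds for every n ≥ 1.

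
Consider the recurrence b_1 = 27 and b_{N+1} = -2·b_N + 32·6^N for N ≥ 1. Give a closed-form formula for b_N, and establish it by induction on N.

Computing the first terms: b_1 = 27, b_2 = 138, b_3 = 876. This suggests b_N = 3(-2)^(N - 1) + 4·6^N.
Base step (N = 1): the formula gives 27 = 27 = b_1.
For the inductive step, assume it holds for an arbitrary k ≥ 1, so b_k = 3(-2)^(k - 1) + 4·6^k.
Then b_{k+1} = -2·b_k + 32·6^k = -2·(3(-2)^(k - 1) + 4·6^k) + 32·6^k = 3(-2)^k + 4·6^(k + 1) = 3(-2)^((k+1) - 1) + 4·6^(k+1),
which is the claimed formula at N = k+1.
By induction, the statement is established for all N ≥ 1.

b_N = 3(-2)^(N - 1) + 4·6^N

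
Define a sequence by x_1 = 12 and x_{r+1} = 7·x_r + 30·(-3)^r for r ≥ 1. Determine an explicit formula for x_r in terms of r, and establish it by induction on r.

Computing the first terms: x_1 = 12, x_2 = -6, x_3 = 228. This suggests x_r = (-3)^(r + 1) + 3·7^(r - 1).
When r = 1: the formula gives 12 = 12 = x_1.
Inductive step: assume the claim holds for r = i, so x_i = (-3)^(i + 1) + 3·7^(i - 1).
Then x_{i+1} = 7·x_i + 30·(-3)^i = 7·((-3)^(i + 1) + 3·7^(i - 1)) + 30·(-3)^i = (-3)^(i + 2) + 3·7^i = (-3)^((i+1) + 1) + 3·7^((i+1) - 1),
which is the claimed formula at r = i+1.
By induction, the statement is established for all r ≥ 1.

x_r = (-3)^(r + 1) + 3·7^(r - 1)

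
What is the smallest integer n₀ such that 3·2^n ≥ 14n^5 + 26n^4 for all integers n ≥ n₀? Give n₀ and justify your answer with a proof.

At n = 25: 100663296 < 146875000, so the inequality fails and n₀ ≥ 26. We prove 3·2^n ≥ 14n^5 + 26n^4 for all n ≥ 26.
Base step (n = 26): 3·2^n = 201326592 and 14n^5 + 26n^4 = 178220640, so 201326592 ≥ 178220640.
For the inductive step, assume it holds for an arbitrary p ≥ 26, so 3·2^p ≥ 14p^5 + 26p^4.
Then 3·2^(p + 1) = 2·(3·2^p) ≥ 2·(14p^5 + 26p^4).
Also, for p ≥ 26 we have 2·(14p^5 + 26p^4) ≥ 14(p+1)^5 + 26(p+1)^4, since 2·(14p^5 + 26p^4) − (14(p+1)^5 + 26(p+1)^4) = 14p^5 - 44p^4 - 244p^3 - 296p^2 - 174p - 40, which is nonnegative for all p ≥ 26.
Combining, 3·2^(p + 1) ≥ 14(p+1)^5 + 26(p+1)^4.
By induction, the statement is established for all n ≥ 26.
Hence the smallest such n₀ is 26.

n₀ = 26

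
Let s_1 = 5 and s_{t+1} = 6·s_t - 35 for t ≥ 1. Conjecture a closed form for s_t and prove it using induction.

s_t = -2·6^(t - 1) + 7

Computing the first terms: s_1 = 5, s_2 = -5, s_3 = -65. This suggests s_t = -2·6^(t - 1) + 7.
When t = 1: the formula gives 5 = 5 = s_1.
Suppose the result is true for t = j, so s_j = -2·6^(j - 1) + 7.
Then s_{j+1} = 6·s_j - 35 = 6·(-2·6^(j - 1) + 7) - 35 = -2·6^j + 7 = -2·6^((j+1) - 1) + 7,
which is the claimed formula at t = j+1.
This completes the induction.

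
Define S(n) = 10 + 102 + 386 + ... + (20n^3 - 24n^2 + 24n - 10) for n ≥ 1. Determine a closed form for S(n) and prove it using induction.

We claim S(n) = n(5n^3 + 2n^2 + 5n - 2) for all n ≥ 1.
Base step (n = 1): S(1) = 10, and the closed form gives 10. They agree.
Inductive step: suppose the statement holds for some i ≥ 1, so S(i) = i(5i^3 + 2i^2 + 5i - 2).
Then S(i+1) = S(i) + (20i^3 + 36i^2 + 36i + 10) = (i(5i^3 + 2i^2 + 5i - 2)) + (20i^3 + 36i^2 + 36i + 10).
Simplifying, S(i+1) = (i + 1)(5i^3 + 17i^2 + 24i + 10) = (i+1)(5(i+1)^3 + 2(i+1)^2 + 5(i+1) - 2),
which is the closed form with n = i+1.
This completes the induction.

S(n) = n(5n^3 + 2n^2 + 5n - 2)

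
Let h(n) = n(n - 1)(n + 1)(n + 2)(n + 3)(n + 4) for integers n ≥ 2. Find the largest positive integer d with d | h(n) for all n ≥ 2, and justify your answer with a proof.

Computing the first values: h(2) = 720 and h(3) = 5040; gcd(720, 5040) = 720, so d ≤ 720.
We prove 720 | n(n - 1)(n + 1)(n + 2)(n + 3)(n + 4) for all n ≥ 2 by induction on n.
Base step (n = 2): h(2) = 720 = 720·(1), so 720 | h(2).
Inductive step: assume the claim holds for n = j, i.e. 720 | h(j). Then
h(j+1) − h(j) = j·(j+1)·(j+2)·(j+3)·(j+4)·(j+5) − (j-1)·j·(j+1)·(j+2)·(j+3)·(j+4) = j·(j+1)·(j+2)·(j+3)·(j+4)·[(j+5) − (j-1)] = 6·j·(j+1)·(j+2)·(j+3)·(j+4). The product of 5 consecutive integers is divisible by (5)! = 120, so h(j+1) − h(j) is divisible by 6·120 = 720. By the inductive hypothesis 720 | h(j), hence 720 | h(j+1).
By the principle of mathematical induction, the result holds for all n ≥ 2.
Therefore the largest such d is 720.

d = 720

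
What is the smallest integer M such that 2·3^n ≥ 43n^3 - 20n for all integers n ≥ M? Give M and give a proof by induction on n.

At n = 8: 13122 < 21856, so the inequality fails and M ≥ 9. We prove 2·3^n ≥ 43n^3 - 20n for all n ≥ 9.
Base step (n = 9): 2·3^n = 39366 and 43n^3 - 20n = 31167, so 39366 ≥ 31167.
Inductive step: suppose the statement holds for some p ≥ 9, so 2·3^p ≥ 43p^3 - 20p.
Then 2·3^(p + 1) = 3·(2·3^p) ≥ 3·(43p^3 - 20p).
Also, for p ≥ 9 we have 3·(43p^3 - 20p) ≥ 43(p+1)^3 - 20(p+1), since 3·(43p^3 - 20p) − (43(p+1)^3 - 20(p+1)) = 86p^3 - 129p^2 - 169p - 23, which is nonnegative for all p ≥ 9.
Combining, 2·3^(p + 1) ≥ 43(p+1)^3 - 20(p+1).
By induction, the statement is established for all n ≥ 9.
Hence the smallest such M is 9.

M = 9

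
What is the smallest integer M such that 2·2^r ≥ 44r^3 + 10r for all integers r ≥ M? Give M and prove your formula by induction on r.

At r = 16: 131072 < 180384, so the inequality fails and M ≥ 17. We prove 2·2^r ≥ 44r^3 + 10r for all r ≥ 17.
Base step (r = 17): 2·2^r = 262144 and 44r^3 + 10r = 216342, so 262144 ≥ 216342.
For the inductive step, assume it holds for an arbitrary p ≥ 17, so 2·2^p ≥ 44p^3 + 10p.
Then 2·2^(p + 1) = 2·(2·2^p) ≥ 2·(44p^3 + 10p).
Also, for p ≥ 17 we have 2·(44p^3 + 10p) ≥ 44(p+1)^3 + 10(p+1), since 2·(44p^3 + 10p) − (44(p+1)^3 + 10(p+1)) = 44p^3 - 132p^2 - 122p - 54, which is nonnegative for all p ≥ 17.
Combining, 2·2^(p + 1) ≥ 44(p+1)^3 + 10(p+1).
Hence, by induction on r, the claim holds for every r ≥ 17.
Hence the smallest such M is 17.

M = 17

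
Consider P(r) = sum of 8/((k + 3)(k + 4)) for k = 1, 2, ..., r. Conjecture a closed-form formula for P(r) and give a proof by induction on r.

P(r) = 2r/(r + 4)

We claim P(r) = 2r/(r + 4) for all r ≥ 1.
Base step (r = 1): P(1) = 2/5, and the closed form gives 2/5. They agree.
Inductive step: assume the claim holds for r = k, so P(k) = 2k/(k + 4).
Then P(k+1) = P(k) + (8/((k + 4)(k + 5))) = (2k/(k + 4)) + (8/((k + 4)(k + 5))).
Simplifying, P(k+1) = 2(k + 1)/(k + 5) = 2(k+1)/((k+1) + 4),
which is the closed form with r = k+1.
By the principle of mathematical induction, the result holds for all r ≥ 1.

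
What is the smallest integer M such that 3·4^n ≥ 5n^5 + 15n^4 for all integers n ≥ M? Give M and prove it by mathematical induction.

At n = 8: 196608 < 225280, so the inequality fails and M ≥ 9. We prove 3·4^n ≥ 5n^5 + 15n^4 for all n ≥ 9.
Base step (n = 9): 3·4^n = 786432 and 5n^5 + 15n^4 = 393660, so 786432 ≥ 393660.
Suppose the result is true for n = i, so 3·4^i ≥ 5i^5 + 15i^4.
Then 3·4^(i + 1) = 4·(3·4^i) ≥ 4·(5i^5 + 15i^4).
Also, for i ≥ 9 we have 4·(5i^5 + 15i^4) ≥ 5(i+1)^5 + 15(i+1)^4, since 4·(5i^5 + 15i^4) − (5(i+1)^5 + 15(i+1)^4) = 15i^5 + 20i^4 - 110i^3 - 140i^2 - 85i - 20, which is nonnegative for all i ≥ 9.
Combining, 3·4^(i + 1) ≥ 5(i+1)^5 + 15(i+1)^4.
This completes the induction.
Hence the smallest such M is 9.

M = 9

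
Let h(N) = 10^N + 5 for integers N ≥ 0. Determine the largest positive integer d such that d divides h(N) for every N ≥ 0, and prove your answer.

Computing the first values: h(0) = 6 and h(1) = 15; gcd(6, 15) = 3, so d ≤ 3.
We prove 3 | 10^N + 5 for all N ≥ 0 by induction on N.
Base step (N = 0): h(0) = 6 = 3·(2), so 3 | h(0).
Inductive step: assume the claim holds for N = p, i.e. 3 | h(p). Then
h(p+1) = 10^(p+1) + 5 = 10·(10^p + 5) - 45 = 10·h(p) - 45. The first term is divisible by 3 by the inductive hypothesis, and -45 is divisible by 3. Hence 3 | h(p+1).
Hence, by induction on N, the claim holds for every N ≥ 0.
Therefore the largest such d is 3.

d = 3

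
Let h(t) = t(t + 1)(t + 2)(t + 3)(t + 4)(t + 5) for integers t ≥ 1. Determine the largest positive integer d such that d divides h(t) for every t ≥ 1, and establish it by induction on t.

d = 720

Computing the first values: h(1) = 720 and h(2) = 5040; gcd(720, 5040) = 720, so d ≤ 720.
We prove 720 | t(t + 1)(t + 2)(t + 3)(t + 4)(t + 5) for all t ≥ 1 by induction on t.
Base case (t = 1): h(1) = 720 = 720·(1), so 720 | h(1).
For the inductive step, assume it holds for an arbitrary m ≥ 1, i.e. 720 | h(m). Then
h(m+1) − h(m) = (m+1)·(m+2)·(m+3)·(m+4)·(m+5)·(m+6) − m·(m+1)·(m+2)·(m+3)·(m+4)·(m+5) = (m+1)·(m+2)·(m+3)·(m+4)·(m+5)·[(m+6) − m] = 6·(m+1)·(m+2)·(m+3)·(m+4)·(m+5). The product of 5 consecutive integers is divisible by (5)! = 120, so h(m+1) − h(m) is divisible by 6·120 = 720. By the inductive hypothesis 720 | h(m), hence 720 | h(m+1).
Hence, by induction on t, the claim holds for every t ≥ 1.
Therefore the largest such d is 720.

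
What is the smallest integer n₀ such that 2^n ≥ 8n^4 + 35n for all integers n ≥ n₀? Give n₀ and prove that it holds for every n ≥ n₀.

At n = 20: 1048576 < 1280700, so the inequality fails and n₀ ≥ 21. We prove 2^n ≥ 8n^4 + 35n for all n ≥ 21.
Base case (n = 21): 2^n = 2097152 and 8n^4 + 35n = 1556583, so 2097152 ≥ 1556583.
For the inductive step, assume it holds for an arbitrary p ≥ 21, so 2^p ≥ 8p^4 + 35p.
Then 2^(p + 1) = 2·(2^p) ≥ 2·(8p^4 + 35p).
Also, for p ≥ 21 we have 2·(8p^4 + 35p) ≥ 8(p+1)^4 + 35(p+1), since 2·(8p^4 + 35p) − (8(p+1)^4 + 35(p+1)) = 8p^4 - 32p^3 - 48p^2 + 3p - 43, which is nonnegative for all p ≥ 21.
Combining, 2^(p + 1) ≥ 8(p+1)^4 + 35(p+1).
Hence, by induction on n, the claim holds for every n ≥ 21.
Hence the smallest such n₀ is 21.

n₀ = 21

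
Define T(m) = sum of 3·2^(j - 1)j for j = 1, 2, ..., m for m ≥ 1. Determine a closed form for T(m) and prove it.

We claim T(m) = 3·2^m(m - 1) + 3 for all m ≥ 1.
For the base case m = 1: T(1) = 3, and the closed form gives 3. They agree.
Inductive step: assume the claim holds for m = j, so T(j) = 3·2^j(j - 1) + 3.
Then T(j+1) = T(j) + (3·2^j(j + 1)) = (3·2^j(j - 1) + 3) + (3·2^j(j + 1)).
Simplifying, T(j+1) = 6·2^j·j + 3 = 3·2^(j+1)((j+1) - 1) + 3,
which is the closed form with m = j+1.
By induction, the statement is established for all m ≥ 1.

T(m) = 3·2^m(m - 1) + 3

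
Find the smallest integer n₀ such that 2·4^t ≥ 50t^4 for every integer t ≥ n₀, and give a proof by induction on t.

At t = 8: 131072 < 204800, so the inequality fails and n₀ ≥ 9. We prove 2·4^t ≥ 50t^4 for all t ≥ 9.
When t = 9: 2·4^t = 524288 and 50t^4 = 328050, so 524288 ≥ 328050.
Inductive step: suppose the statement holds for some k ≥ 9, so 2·4^k ≥ 50k^4.
Then 2·4^(k + 1) = 4·(2·4^k) ≥ 4·(50k^4).
Also, for k ≥ 9 we have 4·(50k^4) ≥ 50(k+1)^4, since 4 ≥ (1 + 1/k)^4 for all k ≥ 9.
Combining, 2·4^(k + 1) ≥ 50(k+1)^4.
Hence, by induction on t, the claim holds for every t ≥ 9.
Hence the smallest such n₀ is 9.

n₀ = 9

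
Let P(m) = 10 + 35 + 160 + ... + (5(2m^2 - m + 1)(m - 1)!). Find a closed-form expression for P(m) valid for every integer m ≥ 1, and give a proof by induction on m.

We claim P(m) = (10m + 5)m! - 5 for all m ≥ 1.
Base step (m = 1): P(1) = 10, and the closed form gives 10. They agree.
Inductive step: assume the claim holds for m = k, so P(k) = (10k + 5)k! - 5.
Then P(k+1) = P(k) + (5(2k^2 + 3k + 2)k!) = ((10k + 5)k! - 5) + (5(2k^2 + 3k + 2)k!).
Simplifying, P(k+1) = (10(k+1) + 5)(k+1)! - 5,
which is the closed form with m = k+1.
By the principle of mathematical induction, the result holds for all m ≥ 1.

P(m) = (10m + 5)m! - 5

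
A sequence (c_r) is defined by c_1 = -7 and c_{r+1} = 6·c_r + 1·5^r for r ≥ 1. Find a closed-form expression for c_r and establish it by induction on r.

c_r = -5^r - 2·6^(r - 1)

Computing the first terms: c_1 = -7, c_2 = -37, c_3 = -197. This suggests c_r = -5^r - 2·6^(r - 1).
Base step (r = 1): the formula gives -7 = -7 = c_1.
Inductive step: suppose the statement holds for some p ≥ 1, so c_p = -5^p - 2·6^(p - 1).
Then c_{p+1} = 6·c_p + 1·5^p = 6·(-5^p - 2·6^(p - 1)) + 1·5^p = -5^(p + 1) - 2·6^p = -5^(p+1) - 2·6^((p+1) - 1),
which is the claimed formula at r = p+1.
By induction, the statement is established for all r ≥ 1.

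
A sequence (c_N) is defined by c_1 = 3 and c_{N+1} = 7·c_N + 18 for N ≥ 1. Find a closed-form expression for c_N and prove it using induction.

Computing the first terms: c_1 = 3, c_2 = 39, c_3 = 291. This suggests c_N = 6·7^(N - 1) - 3.
Base case (N = 1): the formula gives 3 = 3 = c_1.
Inductive step: suppose the statement holds for some r ≥ 1, so c_r = 6·7^(r - 1) - 3.
Then c_{r+1} = 7·c_r + 18 = 7·(6·7^(r - 1) - 3) + 18 = 6·7^r - 3 = 6·7^((r+1) - 1) - 3,
which is the claimed formula at N = r+1.
By the principle of mathematical induction, the result holds for all N ≥ 1.

c_N = 6·7^(N - 1) - 3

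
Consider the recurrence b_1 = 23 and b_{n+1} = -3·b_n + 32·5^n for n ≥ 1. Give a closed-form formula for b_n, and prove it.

b_n = -(-3)^n + 4·5^n

Computing the first terms: b_1 = 23, b_2 = 91, b_3 = 527. This suggests b_n = -(-3)^n + 4·5^n.
Base case (n = 1): the formula gives 23 = 23 = b_1.
Suppose the result is true for n = r, so b_r = -(-3)^r + 4·5^r.
Then b_{r+1} = -3·b_r + 32·5^r = -3·(-(-3)^r + 4·5^r) + 32·5^r = -(-3)^(r + 1) + 4·5^(r + 1),
which is the claimed formula at n = r+1.
Hence, by induction on n, the claim holds for every n ≥ 1.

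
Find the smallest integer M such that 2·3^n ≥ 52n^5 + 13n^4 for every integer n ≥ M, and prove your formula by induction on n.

M = 16

At n = 15: 28697814 < 40145625, so the inequality fails and M ≥ 16. We prove 2·3^n ≥ 52n^5 + 13n^4 for all n ≥ 16.
Base case (n = 16): 2·3^n = 86093442 and 52n^5 + 13n^4 = 55377920, so 86093442 ≥ 55377920.
Inductive step: assume the claim holds for n = i, so 2·3^i ≥ 52i^5 + 13i^4.
Then 2·3^(i + 1) = 3·(2·3^i) ≥ 3·(52i^5 + 13i^4).
Also, for i ≥ 16 we have 3·(52i^5 + 13i^4) ≥ 52(i+1)^5 + 13(i+1)^4, since 3·(52i^5 + 13i^4) − (52(i+1)^5 + 13(i+1)^4) = 104i^5 - 234i^4 - 572i^3 - 598i^2 - 312i - 65, which is nonnegative for all i ≥ 16.
Combining, 2·3^(i + 1) ≥ 52(i+1)^5 + 13(i+1)^4.
By induction, the statement is established for all n ≥ 16.
Hence the smallest such M is 16.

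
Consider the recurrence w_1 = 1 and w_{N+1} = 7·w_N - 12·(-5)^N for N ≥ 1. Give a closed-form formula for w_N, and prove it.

Computing the first terms: w_1 = 1, w_2 = 67, w_3 = 169. This suggests w_N = (-5)^N + 6·7^(N - 1).
For the base case N = 1: the formula gives 1 = 1 = w_1.
For the inductive step, assume it holds for an arbitrary p ≥ 1, so w_p = (-5)^p + 6·7^(p - 1).
Then w_{p+1} = 7·w_p - 12·(-5)^p = 7·((-5)^p + 6·7^(p - 1)) - 12·(-5)^p = (-5)^(p + 1) + 6·7^p = (-5)^(p+1) + 6·7^((p+1) - 1),
which is the claimed formula at N = p+1.
Hence, by induction on N, the claim holds for every N ≥ 1.

w_N = (-5)^N + 6·7^(N - 1)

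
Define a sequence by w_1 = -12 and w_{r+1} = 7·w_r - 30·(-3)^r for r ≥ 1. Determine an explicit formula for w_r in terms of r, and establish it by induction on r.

Computing the first terms: w_1 = -12, w_2 = 6, w_3 = -228. This suggests w_r = -(-3)^(r + 1) - 3·7^(r - 1).
For the base case r = 1: the formula gives -12 = -12 = w_1.
Inductive step: assume the claim holds for r = p, so w_p = -(-3)^(p + 1) - 3·7^(p - 1).
Then w_{p+1} = 7·w_p - 30·(-3)^p = 7·(-(-3)^(p + 1) - 3·7^(p - 1)) - 30·(-3)^p = -(-3)^(p + 2) - 3·7^p = -(-3)^((p+1) + 1) - 3·7^((p+1) - 1),
which is the claimed formula at r = p+1.
By the principle of mathematical induction, the result holds for all r ≥ 1.

w_r = -(-3)^(r + 1) - 3·7^(r - 1)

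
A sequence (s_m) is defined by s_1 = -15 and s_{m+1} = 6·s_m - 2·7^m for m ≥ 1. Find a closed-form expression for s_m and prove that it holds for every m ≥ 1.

s_m = -6^(m - 1) - 2·7^m

Computing the first terms: s_1 = -15, s_2 = -104, s_3 = -722. This suggests s_m = -6^(m - 1) - 2·7^m.
When m = 1: the formula gives -15 = -15 = s_1.
Inductive step: assume the claim holds for m = r, so s_r = -6^(r - 1) - 2·7^r.
Then s_{r+1} = 6·s_r - 2·7^r = 6·(-6^(r - 1) - 2·7^r) - 2·7^r = -6^r - 2·7^(r + 1) = -6^((r+1) - 1) - 2·7^(r+1),
which is the claimed formula at m = r+1.
This completes the induction.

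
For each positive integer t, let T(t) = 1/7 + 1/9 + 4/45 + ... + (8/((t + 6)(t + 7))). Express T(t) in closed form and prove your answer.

We claim T(t) = 8t/(7(t + 7)) for all t ≥ 1.
Base step (t = 1): T(1) = 1/7, and the closed form gives 1/7. They agree.
Inductive step: suppose the statement holds for some i ≥ 1, so T(i) = 8i/(7(i + 7)).
Then T(i+1) = T(i) + (8/((i + 7)(i + 8))) = (8i/(7(i + 7))) + (8/((i + 7)(i + 8))).
Simplifying, T(i+1) = 8(i + 1)/(7(i + 8)) = 8(i+1)/(7((i+1) + 7)),
which is the closed form with t = i+1.
This completes the induction.

T(t) = 8t/(7(t + 7))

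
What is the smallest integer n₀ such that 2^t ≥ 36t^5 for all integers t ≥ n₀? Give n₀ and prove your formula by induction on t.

n₀ = 30

At t = 29: 536870912 < 738401364, so the inequality fails and n₀ ≥ 30. We prove 2^t ≥ 36t^5 for all t ≥ 30.
For the base case t = 30: 2^t = 1073741824 and 36t^5 = 874800000, so 1073741824 ≥ 874800000.
Suppose the result is true for t = j, so 2^j ≥ 36j^5.
Then 2^(j + 1) = 2·(2^j) ≥ 2·(36j^5).
Also, for j ≥ 30 we have 2·(36j^5) ≥ 36(j+1)^5, since 2 ≥ (1 + 1/j)^5 for all j ≥ 30.
Combining, 2^(j + 1) ≥ 36(j+1)^5.
This completes the induction.
Hence the smallest such n₀ is 30.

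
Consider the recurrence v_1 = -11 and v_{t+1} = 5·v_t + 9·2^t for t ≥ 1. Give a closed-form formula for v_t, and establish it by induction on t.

v_t = -3·2^t - 5^t

Computing the first terms: v_1 = -11, v_2 = -37, v_3 = -149. This suggests v_t = -3·2^t - 5^t.
For the base case t = 1: the formula gives -11 = -11 = v_1.
Suppose the result is true for t = k, so v_k = -3·2^k - 5^k.
Then v_{k+1} = 5·v_k + 9·2^k = 5·(-3·2^k - 5^k) + 9·2^k = -3·2^(k + 1) - 5^(k + 1),
which is the claimed formula at t = k+1.
Hence, by induction on t, the claim holds for every t ≥ 1.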